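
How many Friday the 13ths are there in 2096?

3

Check the 13th of each month of 2096: Jan 13: Fri, Feb 13: Mon, Mar 13: Tue, Apr 13: Fri, May 13: Sun, Jun 13: Wed, Jul 13: Fri, Aug 13: Mon, Sep 13: Thu, Oct 13: Sat, Nov 13: Tue, Dec 13: Thu.
Friday occurs in January, April, July — 3 months.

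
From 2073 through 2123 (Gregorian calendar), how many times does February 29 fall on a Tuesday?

1

Leap years in 2073–2123: 11 of them.
Feb 29 weekday advances by 5 (mod 7) from one leap year to the next four years later (or differs when a century non-leap intervenes).
Leap-day weekdays: 2076:Sat 2080:Thu 2084:Tue✓ 2088:Sun 2092:Fri 2096:Wed 2104:Fri 2108:Wed 2112:Mon 2116:Sat 2120:Thu
Tuesday: 2084 → 1.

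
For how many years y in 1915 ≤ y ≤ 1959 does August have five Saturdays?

August has 31 days; it has five Saturdays when Saturday falls among the first (month-length − 28) days — i.e. when August 1 is one of Saturday/Friday/Thursday.
August 1 by year: 1915:Sun 1916:Tue 1917:Wed 1918:Thu✓ 1919:Fri✓ 1920:Sun 1921:Mon 1922:Tue 1923:Wed 1924:Fri✓ 1925:Sat✓ 1926:Sun 1927:Mon 1928:Wed 1929:Thu✓ …(15 more)… 1945:Wed 1946:Thu✓ 1947:Fri✓ 1948:Sun 1949:Mon 1950:Tue 1951:Wed 1952:Fri✓ 1953:Sat✓ 1954:Sun 1955:Mon 1956:Wed 1957:Thu✓ 1958:Fri✓ 1959:Sat✓
Years with five Saturdays: 1918, 1919, 1924, 1925, 1929, 1930, 1931, 1935, 1936, 1940, 1941, 1942, 1946, 1947, 1952, 1953, 1957, 1958, 1959 → 19.

19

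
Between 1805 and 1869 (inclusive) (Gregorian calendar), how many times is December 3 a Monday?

9

Track December 3's weekday year by year (advancing +1, or +2 across a Feb 29):
  1805: Tue  1806: Wed (+1)  1807: Thu (+1)  1808: Sat (+2)  1809: Sun (+1)
  1810: Mon (+1) ✓  1811: Tue (+1)  1812: Thu (+2)  1813: Fri (+1)  1814: Sat (+1)
  1815: Sun (+1)  1816: Tue (+2)  1817: Wed (+1)  1818: Thu (+1)  … (37 more years) …
  1856: Wed (+2)  1857: Thu (+1)  1858: Fri (+1)  1859: Sat (+1)  1860: Mon (+2) ✓
  1861: Tue (+1)  1862: Wed (+1)  1863: Thu (+1)  1864: Sat (+2)  1865: Sun (+1)
  1866: Mon (+1) ✓  1867: Tue (+1)  1868: Thu (+2)  1869: Fri (+1)
Monday years: 1810, 1821, 1827, 1832, 1838, 1849, 1855, 1860, 1866 — 9 in total.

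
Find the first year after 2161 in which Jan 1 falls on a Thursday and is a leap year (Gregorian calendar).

2184

Jan 1 advances by 2 weekdays after a leap year and by 1 after a common year.
2161: Jan 1 is Thursday.
2162: Friday
2163: Saturday
2164: Sunday (leap)
2165: Tuesday
2166: Wednesday
2167: Thursday
2168: Friday (leap)
2169: Sunday
2170: Monday
2171: Tuesday
2172: Wednesday (leap)
2173: Friday
2174: Saturday
2175: Sunday
2176: Monday (leap)
2177: Wednesday
2178: Thursday
2179: Friday
2180: Saturday (leap)
2181: Monday
2182: Tuesday
2183: Wednesday
2184: Thursday (leap)
2184 begins on a Thursday and is a leap year.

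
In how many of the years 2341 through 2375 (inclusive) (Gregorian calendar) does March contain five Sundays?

March has 31 days; it has five Sundays when Sunday falls among the first (month-length − 28) days — i.e. when March 1 is one of Sunday/Saturday/Friday.
March 1 by year: 2341:Sat✓ 2342:Sun✓ 2343:Mon 2344:Wed 2345:Thu 2346:Fri✓ 2347:Sat✓ 2348:Mon 2349:Tue 2350:Wed 2351:Thu 2352:Sat✓ 2353:Sun✓ 2354:Mon 2355:Tue …(5 more)… 2361:Wed 2362:Thu 2363:Fri✓ 2364:Sun✓ 2365:Mon 2366:Tue 2367:Wed 2368:Fri✓ 2369:Sat✓ 2370:Sun✓ 2371:Mon 2372:Wed 2373:Thu 2374:Fri✓ 2375:Sat✓
Years with five Sundays: 2341, 2342, 2346, 2347, 2352, 2353, 2357, 2358, 2359, 2363, 2364, 2368, 2369, 2370, 2374, 2375 → 16.

16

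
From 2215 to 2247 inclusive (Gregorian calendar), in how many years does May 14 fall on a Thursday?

5

Track May 14's weekday year by year (advancing +1, or +2 across a Feb 29):
  2215: Sun  2216: Tue (+2)  2217: Wed (+1)  2218: Thu (+1) ✓  2219: Fri (+1)
  2220: Sun (+2)  2221: Mon (+1)  2222: Tue (+1)  2223: Wed (+1)  2224: Fri (+2)
  2225: Sat (+1)  2226: Sun (+1)  2227: Mon (+1)  2228: Wed (+2)  … (5 more years) …
  2234: Wed (+1)  2235: Thu (+1) ✓  2236: Sat (+2)  2237: Sun (+1)  2238: Mon (+1)
  2239: Tue (+1)  2240: Thu (+2) ✓  2241: Fri (+1)  2242: Sat (+1)  2243: Sun (+1)
  2244: Tue (+2)  2245: Wed (+1)  2246: Thu (+1) ✓  2247: Fri (+1)
Thursday years: 2218, 2229, 2235, 2240, 2246 — 5 in total.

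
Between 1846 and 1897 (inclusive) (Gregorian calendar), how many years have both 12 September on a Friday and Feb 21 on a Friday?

Check each year's weekday for 12 September and Feb 21:
  1846: Sat/Sat  1847: Sun/Sun  1848: Tue/Mon  1849: Wed/Wed  1850: Thu/Thu  1851: Fri/Fri ✓  1852: Sun/Sat  1853: Mon/Mon  1854: Tue/Tue  1855: Wed/Wed  1856: Fri/Thu  1857: Sat/Sat  1858: Sun/Sun  1859: Mon/Mon  …(24 more)…  1884: Fri/Thu  1885: Sat/Sat  1886: Sun/Sun  1887: Mon/Mon  1888: Wed/Tue  1889: Thu/Thu  1890: Fri/Fri ✓  1891: Sat/Sat  1892: Mon/Sun  1893: Tue/Tue  1894: Wed/Wed  1895: Thu/Thu  1896: Sat/Fri  1897: Sun/Sun
Both conditions hold in: 1851, 1862, 1873, 1879, 1890 — 5.

5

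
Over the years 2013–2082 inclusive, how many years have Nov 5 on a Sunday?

Track Nov 5's weekday year by year (advancing +1, or +2 across a Feb 29):
  2013: Tue  2014: Wed (+1)  2015: Thu (+1)  2016: Sat (+2)  2017: Sun (+1) ✓
  2018: Mon (+1)  2019: Tue (+1)  2020: Thu (+2)  2021: Fri (+1)  2022: Sat (+1)
  2023: Sun (+1) ✓  2024: Tue (+2)  2025: Wed (+1)  2026: Thu (+1)  … (42 more years) …
  2069: Tue (+1)  2070: Wed (+1)  2071: Thu (+1)  2072: Sat (+2)  2073: Sun (+1) ✓
  2074: Mon (+1)  2075: Tue (+1)  2076: Thu (+2)  2077: Fri (+1)  2078: Sat (+1)
  2079: Sun (+1) ✓  2080: Tue (+2)  2081: Wed (+1)  2082: Thu (+1)
Sunday years: 2017, 2023, 2028, 2034, 2045, 2051, 2056, 2062, 2073, 2079 — 10 in total.

10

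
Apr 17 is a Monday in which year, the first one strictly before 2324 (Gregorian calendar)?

2322

From one year to the next, a fixed date's weekday advances by 1, or by 2 when a Feb 29 lies between the two dates.
2324: April 17 is Thursday.
2323: Tuesday (−2)
2322: Monday (−1)
Apr 17 falls on a Monday in 2322.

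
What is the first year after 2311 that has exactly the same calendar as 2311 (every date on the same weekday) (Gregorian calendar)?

Two years share a calendar iff Jan 1 falls on the same weekday and both are leap or both are common. 2311: Jan 1 is Sunday, common year.
2312: Jan 1 Monday, leap
2313: Jan 1 Wednesday, common
2314: Jan 1 Thursday, common
2315: Jan 1 Friday, common
2316: Jan 1 Saturday, leap
2317: Jan 1 Monday, common
2318: Jan 1 Tuesday, common
2319: Jan 1 Wednesday, common
2320: Jan 1 Thursday, leap
2321: Jan 1 Saturday, common
2322: Jan 1 Sunday, common
2322 matches on both conditions.

2322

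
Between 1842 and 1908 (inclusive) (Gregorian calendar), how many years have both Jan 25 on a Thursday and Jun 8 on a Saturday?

Check each year's weekday for Jan 25 and Jun 8:
  1842: Tue/Wed  1843: Wed/Thu  1844: Thu/Sat ✓  1845: Sat/Sun  1846: Sun/Mon  1847: Mon/Tue  1848: Tue/Thu  1849: Thu/Fri  1850: Fri/Sat  1851: Sat/Sun  1852: Sun/Tue  1853: Tue/Wed  1854: Wed/Thu  1855: Thu/Fri  …(39 more)…  1895: Fri/Sat  1896: Sat/Mon  1897: Mon/Tue  1898: Tue/Wed  1899: Wed/Thu  1900: Thu/Fri  1901: Fri/Sat  1902: Sat/Sun  1903: Sun/Mon  1904: Mon/Wed  1905: Wed/Thu  1906: Thu/Fri  1907: Fri/Sat  1908: Sat/Mon
Both conditions hold in: 1844, 1872 — 2.

2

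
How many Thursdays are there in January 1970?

January 1970 has 31 days and begins on Thursday.
The first Thursday is January 1.
Thursdays fall on 1, 8, 15, 22, 29 — that's 5.

5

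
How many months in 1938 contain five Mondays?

4

A month of length L has five Mondays iff its first Monday is on day ≤ L−28 (so day 1–3 in a 31-day month, 1–2 in a 30-day month, day 1 in a leap February).
Checking each month of 1938: Jan starts Sat (31d) ✓; Feb starts Tue (28d); Mar starts Tue (31d); Apr starts Fri (30d); May starts Sun (31d) ✓; Jun starts Wed (30d); Jul starts Fri (31d); Aug starts Mon (31d) ✓; Sep starts Thu (30d); Oct starts Sat (31d) ✓; Nov starts Tue (30d); Dec starts Thu (31d).
Five-Monday months: January, May, August, October → 4.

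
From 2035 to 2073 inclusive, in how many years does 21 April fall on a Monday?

6

Track 21 April's weekday year by year (advancing +1, or +2 across a Feb 29):
  2035: Sat  2036: Mon (+2) ✓  2037: Tue (+1)  2038: Wed (+1)  2039: Thu (+1)
  2040: Sat (+2)  2041: Sun (+1)  2042: Mon (+1) ✓  2043: Tue (+1)  2044: Thu (+2)
  2045: Fri (+1)  2046: Sat (+1)  2047: Sun (+1)  2048: Tue (+2)  … (11 more years) …
  2060: Wed (+2)  2061: Thu (+1)  2062: Fri (+1)  2063: Sat (+1)  2064: Mon (+2) ✓
  2065: Tue (+1)  2066: Wed (+1)  2067: Thu (+1)  2068: Sat (+2)  2069: Sun (+1)
  2070: Mon (+1) ✓  2071: Tue (+1)  2072: Thu (+2)  2073: Fri (+1)
Monday years: 2036, 2042, 2053, 2059, 2064, 2070 — 6 in total.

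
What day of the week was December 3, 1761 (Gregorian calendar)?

Thursday

January 1, 1761 is a Thursday.
December 3 is day 337 of the year, i.e. 336 days after Jan 1.
336 mod 7 = 0, so advance 0 weekdays from Thursday: Thursday.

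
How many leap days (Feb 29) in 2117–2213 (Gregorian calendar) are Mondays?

4

Leap years in 2117–2213: 23 of them.
Feb 29 weekday advances by 5 (mod 7) from one leap year to the next four years later (or differs when a century non-leap intervenes).
Leap-day weekdays: 2120:Thu 2124:Tue 2128:Sun 2132:Fri 2136:Wed 2140:Mon✓ 2144:Sat 2148:Thu 2152:Tue 2156:Sun 2160:Fri 2164:Wed 2168:Mon✓ 2172:Sat 2176:Thu 2180:Tue 2184:Sun 2188:Fri 2192:Wed 2196:Mon✓ 2204:Wed 2208:Mon✓ 2212:Sat
Monday: 2140, 2168, 2196, 2208 → 4.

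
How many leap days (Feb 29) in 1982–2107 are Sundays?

4

Leap years in 1982–2107: 30 of them.
Feb 29 weekday advances by 5 (mod 7) from one leap year to the next four years later (or differs when a century non-leap intervenes).
Leap-day weekdays: 1984:Wed 1988:Mon 1992:Sat 1996:Thu 2000:Tue 2004:Sun✓ 2008:Fri 2012:Wed 2016:Mon 2020:Sat 2024:Thu 2028:Tue 2032:Sun✓ …(4 more)… 2052:Thu 2056:Tue 2060:Sun✓ 2064:Fri 2068:Wed 2072:Mon 2076:Sat 2080:Thu 2084:Tue 2088:Sun✓ 2092:Fri 2096:Wed 2104:Fri
Sunday: 2004, 2032, 2060, 2088 → 4.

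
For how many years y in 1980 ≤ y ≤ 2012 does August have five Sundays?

August has 31 days; it has five Sundays when Sunday falls among the first (month-length − 28) days — i.e. when August 1 is one of Sunday/Saturday/Friday.
August 1 by year: 1980:Fri✓ 1981:Sat✓ 1982:Sun✓ 1983:Mon 1984:Wed 1985:Thu 1986:Fri✓ 1987:Sat✓ 1988:Mon 1989:Tue 1990:Wed 1991:Thu 1992:Sat✓ 1993:Sun✓ 1994:Mon …(3 more)… 1998:Sat✓ 1999:Sun✓ 2000:Tue 2001:Wed 2002:Thu 2003:Fri✓ 2004:Sun✓ 2005:Mon 2006:Tue 2007:Wed 2008:Fri✓ 2009:Sat✓ 2010:Sun✓ 2011:Mon 2012:Wed
Years with five Sundays: 1980, 1981, 1982, 1986, 1987, 1992, 1993, 1997, 1998, 1999, 2003, 2004, 2008, 2009, 2010 → 15.

15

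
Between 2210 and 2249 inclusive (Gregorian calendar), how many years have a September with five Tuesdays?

September has 30 days; it has five Tuesdays when Tuesday falls among the first (month-length − 28) days — i.e. when September 1 is one of Tuesday/Monday.
September 1 by year: 2210:Sat 2211:Sun 2212:Tue✓ 2213:Wed 2214:Thu 2215:Fri 2216:Sun 2217:Mon✓ 2218:Tue✓ 2219:Wed 2220:Fri 2221:Sat 2222:Sun 2223:Mon✓ 2224:Wed …(10 more)… 2235:Tue✓ 2236:Thu 2237:Fri 2238:Sat 2239:Sun 2240:Tue✓ 2241:Wed 2242:Thu 2243:Fri 2244:Sun 2245:Mon✓ 2246:Tue✓ 2247:Wed 2248:Fri 2249:Sat
Years with five Tuesdays: 2212, 2217, 2218, 2223, 2228, 2229, 2234, 2235, 2240, 2245, 2246 → 11.

11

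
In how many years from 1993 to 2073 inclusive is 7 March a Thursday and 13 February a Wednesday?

Check each year's weekday for 7 March and 13 February:
  1993: Sun/Sat  1994: Mon/Sun  1995: Tue/Mon  1996: Thu/Tue  1997: Fri/Thu  1998: Sat/Fri  1999: Sun/Sat  2000: Tue/Sun  2001: Wed/Tue  2002: Thu/Wed ✓  2003: Fri/Thu  2004: Sun/Fri  2005: Mon/Sun  2006: Tue/Mon  …(53 more)…  2060: Sun/Fri  2061: Mon/Sun  2062: Tue/Mon  2063: Wed/Tue  2064: Fri/Wed  2065: Sat/Fri  2066: Sun/Sat  2067: Mon/Sun  2068: Wed/Mon  2069: Thu/Wed ✓  2070: Fri/Thu  2071: Sat/Fri  2072: Mon/Sat  2073: Tue/Mon
Both conditions hold in: 2002, 2013, 2019, 2030, 2041, 2047, 2058, 2069 — 8.

8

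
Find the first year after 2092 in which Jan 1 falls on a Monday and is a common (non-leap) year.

Jan 1 advances by 2 weekdays after a leap year and by 1 after a common year.
2092: Jan 1 is Tuesday (leap).
2093: Thursday
2094: Friday
2095: Saturday
2096: Sunday (leap)
2097: Tuesday
2098: Wednesday
2099: Thursday
2100: Friday
2101: Saturday
2102: Sunday
2103: Monday
2103 begins on a Monday and is a common year.

2103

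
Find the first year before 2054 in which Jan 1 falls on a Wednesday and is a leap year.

Jan 1 advances by 2 weekdays after a leap year and by 1 after a common year.
2054: Jan 1 is Thursday.
2053: Wednesday
2052: Monday (leap)
2051: Sunday
2050: Saturday
2049: Friday
2048: Wednesday (leap)
2048 begins on a Wednesday and is a leap year.

2048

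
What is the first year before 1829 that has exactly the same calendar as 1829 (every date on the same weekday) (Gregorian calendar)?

Two years share a calendar iff Jan 1 falls on the same weekday and both are leap or both are common. 1829: Jan 1 is Thursday, common year.
1828: Jan 1 Tuesday, leap
1827: Jan 1 Monday, common
1826: Jan 1 Sunday, common
1825: Jan 1 Saturday, common
1824: Jan 1 Thursday, leap
1823: Jan 1 Wednesday, common
1822: Jan 1 Tuesday, common
1821: Jan 1 Monday, common
1820: Jan 1 Saturday, leap
1819: Jan 1 Friday, common
1818: Jan 1 Thursday, common
1818 matches on both conditions.

1818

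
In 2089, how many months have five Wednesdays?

A month of length L has five Wednesdays iff its first Wednesday is on day ≤ L−28 (so day 1–3 in a 31-day month, 1–2 in a 30-day month, day 1 in a leap February).
Checking each month of 2089: Jan starts Sat (31d); Feb starts Tue (28d); Mar starts Tue (31d) ✓; Apr starts Fri (30d); May starts Sun (31d); Jun starts Wed (30d) ✓; Jul starts Fri (31d); Aug starts Mon (31d) ✓; Sep starts Thu (30d); Oct starts Sat (31d); Nov starts Tue (30d) ✓; Dec starts Thu (31d).
Five-Wednesday months: March, June, August, November → 4.

4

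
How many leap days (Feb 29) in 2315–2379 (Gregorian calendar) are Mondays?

Leap years in 2315–2379: 16 of them.
Feb 29 weekday advances by 5 (mod 7) from one leap year to the next four years later (or differs when a century non-leap intervenes).
Leap-day weekdays: 2316:Tue 2320:Sun 2324:Fri 2328:Wed 2332:Mon✓ 2336:Sat 2340:Thu 2344:Tue 2348:Sun 2352:Fri 2356:Wed 2360:Mon✓ 2364:Sat 2368:Thu 2372:Tue 2376:Sun
Monday: 2332, 2360 → 2.

2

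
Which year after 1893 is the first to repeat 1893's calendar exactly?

1899

Two years share a calendar iff Jan 1 falls on the same weekday and both are leap or both are common. 1893: Jan 1 is Sunday, common year.
1894: Jan 1 Monday, common
1895: Jan 1 Tuesday, common
1896: Jan 1 Wednesday, leap
1897: Jan 1 Friday, common
1898: Jan 1 Saturday, common
1899: Jan 1 Sunday, common
1899 matches on both conditions.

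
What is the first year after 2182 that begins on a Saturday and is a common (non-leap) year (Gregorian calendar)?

Jan 1 advances by 2 weekdays after a leap year and by 1 after a common year.
2182: Jan 1 is Tuesday.
2183: Wednesday
2184: Thursday (leap)
2185: Saturday
2185 begins on a Saturday and is a common year.

2185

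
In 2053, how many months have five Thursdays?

4

A month of length L has five Thursdays iff its first Thursday is on day ≤ L−28 (so day 1–3 in a 31-day month, 1–2 in a 30-day month, day 1 in a leap February).
Checking each month of 2053: Jan starts Wed (31d) ✓; Feb starts Sat (28d); Mar starts Sat (31d); Apr starts Tue (30d); May starts Thu (31d) ✓; Jun starts Sun (30d); Jul starts Tue (31d) ✓; Aug starts Fri (31d); Sep starts Mon (30d); Oct starts Wed (31d) ✓; Nov starts Sat (30d); Dec starts Mon (31d).
Five-Thursday months: January, May, July, October → 4.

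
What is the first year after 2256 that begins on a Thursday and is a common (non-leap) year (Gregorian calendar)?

Jan 1 advances by 2 weekdays after a leap year and by 1 after a common year.
2256: Jan 1 is Tuesday (leap).
2257: Thursday
2257 begins on a Thursday and is a common year.

2257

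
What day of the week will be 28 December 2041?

Saturday

January 1, 2041 is a Tuesday.
December 28 is day 362 of the year, i.e. 361 days after Jan 1.
361 mod 7 = 4, so advance 4 weekdays from Tuesday: Saturday.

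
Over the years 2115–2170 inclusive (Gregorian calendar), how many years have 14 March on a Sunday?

8

Track 14 March's weekday year by year (advancing +1, or +2 across a Feb 29):
  2115: Thu  2116: Sat (+2)  2117: Sun (+1) ✓  2118: Mon (+1)  2119: Tue (+1)
  2120: Thu (+2)  2121: Fri (+1)  2122: Sat (+1)  2123: Sun (+1) ✓  2124: Tue (+2)
  2125: Wed (+1)  2126: Thu (+1)  2127: Fri (+1)  2128: Sun (+2) ✓  … (28 more years) …
  2157: Mon (+1)  2158: Tue (+1)  2159: Wed (+1)  2160: Fri (+2)  2161: Sat (+1)
  2162: Sun (+1) ✓  2163: Mon (+1)  2164: Wed (+2)  2165: Thu (+1)  2166: Fri (+1)
  2167: Sat (+1)  2168: Mon (+2)  2169: Tue (+1)  2170: Wed (+1)
Sunday years: 2117, 2123, 2128, 2134, 2145, 2151, 2156, 2162 — 8 in total.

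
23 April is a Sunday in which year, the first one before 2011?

From one year to the next, a fixed date's weekday advances by 1, or by 2 when a Feb 29 lies between the two dates.
2011: April 23 is Saturday.
2010: Friday (−1)
2009: Thursday (−1)
2008: Wednesday (−1)
2007: Monday (−2)
2006: Sunday (−1)
23 April falls on a Sunday in 2006.

2006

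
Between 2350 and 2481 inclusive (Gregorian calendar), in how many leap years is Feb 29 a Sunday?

4

Leap years in 2350–2481: 33 of them.
Feb 29 weekday advances by 5 (mod 7) from one leap year to the next four years later (or differs when a century non-leap intervenes).
Leap-day weekdays: 2352:Fri 2356:Wed 2360:Mon 2364:Sat 2368:Thu 2372:Tue 2376:Sun✓ 2380:Fri 2384:Wed 2388:Mon 2392:Sat 2396:Thu 2400:Tue …(7 more)… 2432:Sun✓ 2436:Fri 2440:Wed 2444:Mon 2448:Sat 2452:Thu 2456:Tue 2460:Sun✓ 2464:Fri 2468:Wed 2472:Mon 2476:Sat 2480:Thu
Sunday: 2376, 2404, 2432, 2460 → 4.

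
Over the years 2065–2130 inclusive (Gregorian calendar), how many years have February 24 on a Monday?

Track February 24's weekday year by year (advancing +1, or +2 across a Feb 29):
  2065: Tue  2066: Wed (+1)  2067: Thu (+1)  2068: Fri (+1)  2069: Sun (+2)
  2070: Mon (+1) ✓  2071: Tue (+1)  2072: Wed (+1)  2073: Fri (+2)  2074: Sat (+1)
  2075: Sun (+1)  2076: Mon (+1) ✓  2077: Wed (+2)  2078: Thu (+1)  … (38 more years) …
  2117: Wed (+2)  2118: Thu (+1)  2119: Fri (+1)  2120: Sat (+1)  2121: Mon (+2) ✓
  2122: Tue (+1)  2123: Wed (+1)  2124: Thu (+1)  2125: Sat (+2)  2126: Sun (+1)
  2127: Mon (+1) ✓  2128: Tue (+1)  2129: Thu (+2)  2130: Fri (+1)
Monday years: 2070, 2076, 2081, 2087, 2098, 2110, 2116, 2121, 2127 — 9 in total.

9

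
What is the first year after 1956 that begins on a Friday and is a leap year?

Jan 1 advances by 2 weekdays after a leap year and by 1 after a common year.
1956: Jan 1 is Sunday (leap).
1957: Tuesday
1958: Wednesday
1959: Thursday
1960: Friday (leap)
1960 begins on a Friday and is a leap year.

1960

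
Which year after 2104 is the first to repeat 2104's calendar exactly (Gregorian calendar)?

2132

Two years share a calendar iff Jan 1 falls on the same weekday and both are leap or both are common. 2104: Jan 1 is Tuesday, leap year.
2105: Jan 1 Thursday, common
2106: Jan 1 Friday, common
2107: Jan 1 Saturday, common
2108: Jan 1 Sunday, leap
2109: Jan 1 Tuesday, common
2110: Jan 1 Wednesday, common
2111: Jan 1 Thursday, common
2112: Jan 1 Friday, leap
2113: Jan 1 Sunday, common
2114: Jan 1 Monday, common
2115: Jan 1 Tuesday, common
2116: Jan 1 Wednesday, leap
2117: Jan 1 Friday, common
2118: Jan 1 Saturday, common
2119: Jan 1 Sunday, common
2120: Jan 1 Monday, leap
2121: Jan 1 Wednesday, common
2122: Jan 1 Thursday, common
2123: Jan 1 Friday, common
2124: Jan 1 Saturday, leap
2125: Jan 1 Monday, common
2126: Jan 1 Tuesday, common
2127: Jan 1 Wednesday, common
2128: Jan 1 Thursday, leap
2129: Jan 1 Saturday, common
2130: Jan 1 Sunday, common
2131: Jan 1 Monday, common
2132: Jan 1 Tuesday, leap
2132 matches on both conditions.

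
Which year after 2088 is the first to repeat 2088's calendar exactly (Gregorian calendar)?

Two years share a calendar iff Jan 1 falls on the same weekday and both are leap or both are common. 2088: Jan 1 is Thursday, leap year.
2089: Jan 1 Saturday, common
2090: Jan 1 Sunday, common
2091: Jan 1 Monday, common
2092: Jan 1 Tuesday, leap
2093: Jan 1 Thursday, common
2094: Jan 1 Friday, common
2095: Jan 1 Saturday, common
2096: Jan 1 Sunday, leap
2097: Jan 1 Tuesday, common
2098: Jan 1 Wednesday, common
2099: Jan 1 Thursday, common
2100: Jan 1 Friday, common
2101: Jan 1 Saturday, common
2102: Jan 1 Sunday, common
2103: Jan 1 Monday, common
2104: Jan 1 Tuesday, leap
2105: Jan 1 Thursday, common
2106: Jan 1 Friday, common
2107: Jan 1 Saturday, common
2108: Jan 1 Sunday, leap
2109: Jan 1 Tuesday, common
2110: Jan 1 Wednesday, common
2111: Jan 1 Thursday, common
2112: Jan 1 Friday, leap
2113: Jan 1 Sunday, common
2114: Jan 1 Monday, common
2115: Jan 1 Tuesday, common
2116: Jan 1 Wednesday, leap
2117: Jan 1 Friday, common
2118: Jan 1 Saturday, common
2119: Jan 1 Sunday, common
2120: Jan 1 Monday, leap
2121: Jan 1 Wednesday, common
2122: Jan 1 Thursday, common
2123: Jan 1 Friday, common
2124: Jan 1 Saturday, leap
2125: Jan 1 Monday, common
2126: Jan 1 Tuesday, common
2127: Jan 1 Wednesday, common
2128: Jan 1 Thursday, leap
2128 matches on both conditions.

2128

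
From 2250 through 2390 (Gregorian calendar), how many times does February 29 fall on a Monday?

Leap years in 2250–2390: 34 of them.
Feb 29 weekday advances by 5 (mod 7) from one leap year to the next four years later (or differs when a century non-leap intervenes).
Leap-day weekdays: 2252:Sun 2256:Fri 2260:Wed 2264:Mon✓ 2268:Sat 2272:Thu 2276:Tue 2280:Sun 2284:Fri 2288:Wed 2292:Mon✓ 2296:Sat 2304:Mon✓ …(8 more)… 2340:Thu 2344:Tue 2348:Sun 2352:Fri 2356:Wed 2360:Mon✓ 2364:Sat 2368:Thu 2372:Tue 2376:Sun 2380:Fri 2384:Wed 2388:Mon✓
Monday: 2264, 2292, 2304, 2332, 2360, 2388 → 6.

6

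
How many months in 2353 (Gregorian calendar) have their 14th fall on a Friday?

Check the 14th of each month of 2353: Jan 14: Wed, Feb 14: Sat, Mar 14: Sat, Apr 14: Tue, May 14: Thu, Jun 14: Sun, Jul 14: Tue, Aug 14: Fri, Sep 14: Mon, Oct 14: Wed, Nov 14: Sat, Dec 14: Mon.
Friday occurs in August — 1 month.

1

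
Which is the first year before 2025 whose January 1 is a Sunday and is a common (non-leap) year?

Jan 1 advances by 2 weekdays after a leap year and by 1 after a common year.
2025: Jan 1 is Wednesday.
2024: Monday (leap)
2023: Sunday
2023 begins on a Sunday and is a common year.

2023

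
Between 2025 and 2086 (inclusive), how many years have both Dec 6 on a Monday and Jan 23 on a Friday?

2

Check each year's weekday for Dec 6 and Jan 23:
  2025: Sat/Thu  2026: Sun/Fri  2027: Mon/Sat  2028: Wed/Sun  2029: Thu/Tue  2030: Fri/Wed  2031: Sat/Thu  2032: Mon/Fri ✓  2033: Tue/Sun  2034: Wed/Mon  2035: Thu/Tue  2036: Sat/Wed  2037: Sun/Fri  2038: Mon/Sat  …(34 more)…  2073: Wed/Mon  2074: Thu/Tue  2075: Fri/Wed  2076: Sun/Thu  2077: Mon/Sat  2078: Tue/Sun  2079: Wed/Mon  2080: Fri/Tue  2081: Sat/Thu  2082: Sun/Fri  2083: Mon/Sat  2084: Wed/Sun  2085: Thu/Tue  2086: Fri/Wed
Both conditions hold in: 2032, 2060 — 2.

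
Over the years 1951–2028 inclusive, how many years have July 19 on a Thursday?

11

Track July 19's weekday year by year (advancing +1, or +2 across a Feb 29):
  1951: Thu ✓  1952: Sat (+2)  1953: Sun (+1)  1954: Mon (+1)  1955: Tue (+1)
  1956: Thu (+2) ✓  1957: Fri (+1)  1958: Sat (+1)  1959: Sun (+1)  1960: Tue (+2)
  1961: Wed (+1)  1962: Thu (+1) ✓  1963: Fri (+1)  1964: Sun (+2)  … (50 more years) …
  2015: Sun (+1)  2016: Tue (+2)  2017: Wed (+1)  2018: Thu (+1) ✓  2019: Fri (+1)
  2020: Sun (+2)  2021: Mon (+1)  2022: Tue (+1)  2023: Wed (+1)  2024: Fri (+2)
  2025: Sat (+1)  2026: Sun (+1)  2027: Mon (+1)  2028: Wed (+2)
Thursday years: 1951, 1956, 1962, 1973, 1979, 1984, 1990, 2001, 2007, 2012, 2018 — 11 in total.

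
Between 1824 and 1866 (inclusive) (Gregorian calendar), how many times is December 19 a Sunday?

Track December 19's weekday year by year (advancing +1, or +2 across a Feb 29):
  1824: Sun ✓  1825: Mon (+1)  1826: Tue (+1)  1827: Wed (+1)  1828: Fri (+2)
  1829: Sat (+1)  1830: Sun (+1) ✓  1831: Mon (+1)  1832: Wed (+2)  1833: Thu (+1)
  1834: Fri (+1)  1835: Sat (+1)  1836: Mon (+2)  1837: Tue (+1)  … (15 more years) …
  1853: Mon (+1)  1854: Tue (+1)  1855: Wed (+1)  1856: Fri (+2)  1857: Sat (+1)
  1858: Sun (+1) ✓  1859: Mon (+1)  1860: Wed (+2)  1861: Thu (+1)  1862: Fri (+1)
  1863: Sat (+1)  1864: Mon (+2)  1865: Tue (+1)  1866: Wed (+1)
Sunday years: 1824, 1830, 1841, 1847, 1852, 1858 — 6 in total.

6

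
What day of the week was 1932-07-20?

Wednesday

January 1, 1932 is a Friday.
July 20 is day 202 of the year, i.e. 201 days after Jan 1.
201 mod 7 = 5, so advance 5 weekdays from Friday: Wednesday.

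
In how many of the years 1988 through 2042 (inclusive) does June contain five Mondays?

June has 30 days; it has five Mondays when Monday falls among the first (month-length − 28) days — i.e. when June 1 is one of Monday/Sunday.
June 1 by year: 1988:Wed 1989:Thu 1990:Fri 1991:Sat 1992:Mon✓ 1993:Tue 1994:Wed 1995:Thu 1996:Sat 1997:Sun✓ 1998:Mon✓ 1999:Tue 2000:Thu 2001:Fri 2002:Sat …(25 more)… 2028:Thu 2029:Fri 2030:Sat 2031:Sun✓ 2032:Tue 2033:Wed 2034:Thu 2035:Fri 2036:Sun✓ 2037:Mon✓ 2038:Tue 2039:Wed 2040:Fri 2041:Sat 2042:Sun✓
Years with five Mondays: 1992, 1997, 1998, 2003, 2008, 2009, 2014, 2015, 2020, 2025, 2026, 2031, 2036, 2037, 2042 → 15.

15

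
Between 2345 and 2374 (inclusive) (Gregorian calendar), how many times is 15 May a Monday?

Track 15 May's weekday year by year (advancing +1, or +2 across a Feb 29):
  2345: Tue  2346: Wed (+1)  2347: Thu (+1)  2348: Sat (+2)  2349: Sun (+1)
  2350: Mon (+1) ✓  2351: Tue (+1)  2352: Thu (+2)  2353: Fri (+1)  2354: Sat (+1)
  2355: Sun (+1)  2356: Tue (+2)  2357: Wed (+1)  2358: Thu (+1)  2359: Fri (+1)
  2360: Sun (+2)  2361: Mon (+1) ✓  2362: Tue (+1)  2363: Wed (+1)  2364: Fri (+2)
  2365: Sat (+1)  2366: Sun (+1)  2367: Mon (+1) ✓  2368: Wed (+2)  2369: Thu (+1)
  2370: Fri (+1)  2371: Sat (+1)  2372: Mon (+2) ✓  2373: Tue (+1)  2374: Wed (+1)
Monday years: 2350, 2361, 2367, 2372 — 4 in total.

4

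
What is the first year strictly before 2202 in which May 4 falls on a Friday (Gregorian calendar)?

From one year to the next, a fixed date's weekday advances by 1, or by 2 when a Feb 29 lies between the two dates.
2202: May 4 is Tuesday.
2201: Monday (−1)
2200: Sunday (−1)
2199: Saturday (−1)
2198: Friday (−1)
May 4 falls on a Friday in 2198.

2198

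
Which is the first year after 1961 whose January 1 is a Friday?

Jan 1 advances by 2 weekdays after a leap year and by 1 after a common year.
1961: Jan 1 is Sunday.
1962: Monday
1963: Tuesday
1964: Wednesday (leap)
1965: Friday
1965 begins on a Friday

1965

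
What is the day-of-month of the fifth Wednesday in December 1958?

31

December 1, 1958 is a Monday, so the first Wednesday is the 3rd.
The fifth Wednesday is 3 + 28 = 31.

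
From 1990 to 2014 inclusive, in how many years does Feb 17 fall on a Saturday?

4

Track Feb 17's weekday year by year (advancing +1, or +2 across a Feb 29):
  1990: Sat ✓  1991: Sun (+1)  1992: Mon (+1)  1993: Wed (+2)  1994: Thu (+1)
  1995: Fri (+1)  1996: Sat (+1) ✓  1997: Mon (+2)  1998: Tue (+1)  1999: Wed (+1)
  2000: Thu (+1)  2001: Sat (+2) ✓  2002: Sun (+1)  2003: Mon (+1)  2004: Tue (+1)
  2005: Thu (+2)  2006: Fri (+1)  2007: Sat (+1) ✓  2008: Sun (+1)  2009: Tue (+2)
  2010: Wed (+1)  2011: Thu (+1)  2012: Fri (+1)  2013: Sun (+2)  2014: Mon (+1)
Saturday years: 1990, 1996, 2001, 2007 — 4 in total.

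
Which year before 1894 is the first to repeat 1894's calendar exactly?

1883

Two years share a calendar iff Jan 1 falls on the same weekday and both are leap or both are common. 1894: Jan 1 is Monday, common year.
1893: Jan 1 Sunday, common
1892: Jan 1 Friday, leap
1891: Jan 1 Thursday, common
1890: Jan 1 Wednesday, common
1889: Jan 1 Tuesday, common
1888: Jan 1 Sunday, leap
1887: Jan 1 Saturday, common
1886: Jan 1 Friday, common
1885: Jan 1 Thursday, common
1884: Jan 1 Tuesday, leap
1883: Jan 1 Monday, common
1883 matches on both conditions.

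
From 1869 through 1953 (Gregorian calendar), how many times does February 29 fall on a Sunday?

3

Leap years in 1869–1953: 20 of them.
Feb 29 weekday advances by 5 (mod 7) from one leap year to the next four years later (or differs when a century non-leap intervenes).
Leap-day weekdays: 1872:Thu 1876:Tue 1880:Sun✓ 1884:Fri 1888:Wed 1892:Mon 1896:Sat 1904:Mon 1908:Sat 1912:Thu 1916:Tue 1920:Sun✓ 1924:Fri 1928:Wed 1932:Mon 1936:Sat 1940:Thu 1944:Tue 1948:Sun✓ 1952:Fri
Sunday: 1880, 1920, 1948 → 3.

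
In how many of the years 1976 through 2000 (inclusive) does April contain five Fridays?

8

April has 30 days; it has five Fridays when Friday falls among the first (month-length − 28) days — i.e. when April 1 is one of Friday/Thursday.
April 1 by year: 1976:Thu✓ 1977:Fri✓ 1978:Sat 1979:Sun 1980:Tue 1981:Wed 1982:Thu✓ 1983:Fri✓ 1984:Sun 1985:Mon 1986:Tue 1987:Wed 1988:Fri✓ 1989:Sat 1990:Sun 1991:Mon 1992:Wed 1993:Thu✓ 1994:Fri✓ 1995:Sat 1996:Mon 1997:Tue 1998:Wed 1999:Thu✓ 2000:Sat
Years with five Fridays: 1976, 1977, 1982, 1983, 1988, 1993, 1994, 1999 → 8.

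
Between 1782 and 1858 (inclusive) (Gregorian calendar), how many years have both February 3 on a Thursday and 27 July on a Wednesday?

8

Check each year's weekday for February 3 and 27 July:
  1782: Sun/Sat  1783: Mon/Sun  1784: Tue/Tue  1785: Thu/Wed ✓  1786: Fri/Thu  1787: Sat/Fri  1788: Sun/Sun  1789: Tue/Mon  1790: Wed/Tue  1791: Thu/Wed ✓  1792: Fri/Fri  1793: Sun/Sat  1794: Mon/Sun  1795: Tue/Mon  …(49 more)…  1845: Mon/Sun  1846: Tue/Mon  1847: Wed/Tue  1848: Thu/Thu  1849: Sat/Fri  1850: Sun/Sat  1851: Mon/Sun  1852: Tue/Tue  1853: Thu/Wed ✓  1854: Fri/Thu  1855: Sat/Fri  1856: Sun/Sun  1857: Tue/Mon  1858: Wed/Tue
Both conditions hold in: 1785, 1791, 1803, 1814, 1825, 1831, 1842, 1853 — 8.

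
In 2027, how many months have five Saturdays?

A month of length L has five Saturdays iff its first Saturday is on day ≤ L−28 (so day 1–3 in a 31-day month, 1–2 in a 30-day month, day 1 in a leap February).
Checking each month of 2027: Jan starts Fri (31d) ✓; Feb starts Mon (28d); Mar starts Mon (31d); Apr starts Thu (30d); May starts Sat (31d) ✓; Jun starts Tue (30d); Jul starts Thu (31d) ✓; Aug starts Sun (31d); Sep starts Wed (30d); Oct starts Fri (31d) ✓; Nov starts Mon (30d); Dec starts Wed (31d).
Five-Saturday months: January, May, July, October → 4.

4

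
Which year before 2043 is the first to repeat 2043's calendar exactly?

2037

Two years share a calendar iff Jan 1 falls on the same weekday and both are leap or both are common. 2043: Jan 1 is Thursday, common year.
2042: Jan 1 Wednesday, common
2041: Jan 1 Tuesday, common
2040: Jan 1 Sunday, leap
2039: Jan 1 Saturday, common
2038: Jan 1 Friday, common
2037: Jan 1 Thursday, common
2037 matches on both conditions.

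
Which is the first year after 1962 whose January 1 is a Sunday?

1967

Jan 1 advances by 2 weekdays after a leap year and by 1 after a common year.
1962: Jan 1 is Monday.
1963: Tuesday
1964: Wednesday (leap)
1965: Friday
1966: Saturday
1967: Sunday
1967 begins on a Sunday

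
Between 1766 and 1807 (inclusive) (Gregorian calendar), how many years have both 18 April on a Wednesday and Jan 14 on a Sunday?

Check each year's weekday for 18 April and Jan 14:
  1766: Fri/Tue  1767: Sat/Wed  1768: Mon/Thu  1769: Tue/Sat  1770: Wed/Sun ✓  1771: Thu/Mon  1772: Sat/Tue  1773: Sun/Thu  1774: Mon/Fri  1775: Tue/Sat  1776: Thu/Sun  1777: Fri/Tue  1778: Sat/Wed  1779: Sun/Thu  …(14 more)…  1794: Fri/Tue  1795: Sat/Wed  1796: Mon/Thu  1797: Tue/Sat  1798: Wed/Sun ✓  1799: Thu/Mon  1800: Fri/Tue  1801: Sat/Wed  1802: Sun/Thu  1803: Mon/Fri  1804: Wed/Sat  1805: Thu/Mon  1806: Fri/Tue  1807: Sat/Wed
Both conditions hold in: 1770, 1781, 1787, 1798 — 4.

4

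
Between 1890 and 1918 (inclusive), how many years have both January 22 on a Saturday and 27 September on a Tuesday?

2

Check each year's weekday for January 22 and 27 September:
  1890: Wed/Sat  1891: Thu/Sun  1892: Fri/Tue  1893: Sun/Wed  1894: Mon/Thu  1895: Tue/Fri  1896: Wed/Sun  1897: Fri/Mon  1898: Sat/Tue ✓  1899: Sun/Wed  1900: Mon/Thu  1901: Tue/Fri  1902: Wed/Sat  1903: Thu/Sun  1904: Fri/Tue  1905: Sun/Wed  1906: Mon/Thu  1907: Tue/Fri  1908: Wed/Sun  1909: Fri/Mon  1910: Sat/Tue ✓  1911: Sun/Wed  1912: Mon/Fri  1913: Wed/Sat  1914: Thu/Sun  1915: Fri/Mon  1916: Sat/Wed  1917: Mon/Thu  1918: Tue/Fri
Both conditions hold in: 1898, 1910 — 2.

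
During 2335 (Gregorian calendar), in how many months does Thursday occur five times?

4

A month of length L has five Thursdays iff its first Thursday is on day ≤ L−28 (so day 1–3 in a 31-day month, 1–2 in a 30-day month, day 1 in a leap February).
Checking each month of 2335: Jan starts Tue (31d) ✓; Feb starts Fri (28d); Mar starts Fri (31d); Apr starts Mon (30d); May starts Wed (31d) ✓; Jun starts Sat (30d); Jul starts Mon (31d); Aug starts Thu (31d) ✓; Sep starts Sun (30d); Oct starts Tue (31d) ✓; Nov starts Fri (30d); Dec starts Sun (31d).
Five-Thursday months: January, May, August, October → 4.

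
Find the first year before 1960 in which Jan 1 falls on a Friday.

Jan 1 advances by 2 weekdays after a leap year and by 1 after a common year.
1960: Jan 1 is Friday (leap).
1959: Thursday
1958: Wednesday
1957: Tuesday
1956: Sunday (leap)
1955: Saturday
1954: Friday
1954 begins on a Friday

1954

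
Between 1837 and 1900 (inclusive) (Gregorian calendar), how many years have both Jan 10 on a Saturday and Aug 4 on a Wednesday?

Check each year's weekday for Jan 10 and Aug 4:
  1837: Tue/Fri  1838: Wed/Sat  1839: Thu/Sun  1840: Fri/Tue  1841: Sun/Wed  1842: Mon/Thu  1843: Tue/Fri  1844: Wed/Sun  1845: Fri/Mon  1846: Sat/Tue  1847: Sun/Wed  1848: Mon/Fri  1849: Wed/Sat  1850: Thu/Sun  …(36 more)…  1887: Mon/Thu  1888: Tue/Sat  1889: Thu/Sun  1890: Fri/Mon  1891: Sat/Tue  1892: Sun/Thu  1893: Tue/Fri  1894: Wed/Sat  1895: Thu/Sun  1896: Fri/Tue  1897: Sun/Wed  1898: Mon/Thu  1899: Tue/Fri  1900: Wed/Sat
Both conditions hold in: 1852, 1880 — 2.

2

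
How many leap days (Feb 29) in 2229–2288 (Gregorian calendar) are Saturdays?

2

Leap years in 2229–2288: 15 of them.
Feb 29 weekday advances by 5 (mod 7) from one leap year to the next four years later (or differs when a century non-leap intervenes).
Leap-day weekdays: 2232:Wed 2236:Mon 2240:Sat✓ 2244:Thu 2248:Tue 2252:Sun 2256:Fri 2260:Wed 2264:Mon 2268:Sat✓ 2272:Thu 2276:Tue 2280:Sun 2284:Fri 2288:Wed
Saturday: 2240, 2268 → 2.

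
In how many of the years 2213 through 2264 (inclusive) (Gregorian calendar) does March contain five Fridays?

21

March has 31 days; it has five Fridays when Friday falls among the first (month-length − 28) days — i.e. when March 1 is one of Friday/Thursday/Wednesday.
March 1 by year: 2213:Mon 2214:Tue 2215:Wed✓ 2216:Fri✓ 2217:Sat 2218:Sun 2219:Mon 2220:Wed✓ 2221:Thu✓ 2222:Fri✓ 2223:Sat 2224:Mon 2225:Tue 2226:Wed✓ 2227:Thu✓ …(22 more)… 2250:Fri✓ 2251:Sat 2252:Mon 2253:Tue 2254:Wed✓ 2255:Thu✓ 2256:Sat 2257:Sun 2258:Mon 2259:Tue 2260:Thu✓ 2261:Fri✓ 2262:Sat 2263:Sun 2264:Tue
Years with five Fridays: 2215, 2216, 2220, 2221, 2222, 2226, 2227, 2232, 2233, 2237, 2238, 2239, 2243, 2244, 2248, 2249, 2250, 2254, 2255, 2260, 2261 → 21.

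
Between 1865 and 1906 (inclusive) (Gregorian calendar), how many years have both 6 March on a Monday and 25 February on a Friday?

Check each year's weekday for 6 March and 25 February:
  1865: Mon/Sat  1866: Tue/Sun  1867: Wed/Mon  1868: Fri/Tue  1869: Sat/Thu  1870: Sun/Fri  1871: Mon/Sat  1872: Wed/Sun  1873: Thu/Tue  1874: Fri/Wed  1875: Sat/Thu  1876: Mon/Fri ✓  1877: Tue/Sun  1878: Wed/Mon  …(14 more)…  1893: Mon/Sat  1894: Tue/Sun  1895: Wed/Mon  1896: Fri/Tue  1897: Sat/Thu  1898: Sun/Fri  1899: Mon/Sat  1900: Tue/Sun  1901: Wed/Mon  1902: Thu/Tue  1903: Fri/Wed  1904: Sun/Thu  1905: Mon/Sat  1906: Tue/Sun
Both conditions hold in: 1876 — 1.

1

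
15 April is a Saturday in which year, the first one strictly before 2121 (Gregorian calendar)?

2119

From one year to the next, a fixed date's weekday advances by 1, or by 2 when a Feb 29 lies between the two dates.
2121: April 15 is Tuesday.
2120: Monday (−1)
2119: Saturday (−2)
15 April falls on a Saturday in 2119.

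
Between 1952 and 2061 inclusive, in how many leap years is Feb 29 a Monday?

Leap years in 1952–2061: 28 of them.
Feb 29 weekday advances by 5 (mod 7) from one leap year to the next four years later (or differs when a century non-leap intervenes).
Leap-day weekdays: 1952:Fri 1956:Wed 1960:Mon✓ 1964:Sat 1968:Thu 1972:Tue 1976:Sun 1980:Fri 1984:Wed 1988:Mon✓ 1992:Sat 1996:Thu 2000:Tue 2004:Sun 2008:Fri 2012:Wed 2016:Mon✓ 2020:Sat 2024:Thu 2028:Tue 2032:Sun 2036:Fri 2040:Wed 2044:Mon✓ 2048:Sat 2052:Thu 2056:Tue 2060:Sun
Monday: 1960, 1988, 2016, 2044 → 4.

4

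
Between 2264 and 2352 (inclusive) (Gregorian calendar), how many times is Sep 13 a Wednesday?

Track Sep 13's weekday year by year (advancing +1, or +2 across a Feb 29):
  2264: Tue  2265: Wed (+1) ✓  2266: Thu (+1)  2267: Fri (+1)  2268: Sun (+2)
  2269: Mon (+1)  2270: Tue (+1)  2271: Wed (+1) ✓  2272: Fri (+2)  2273: Sat (+1)
  2274: Sun (+1)  2275: Mon (+1)  2276: Wed (+2) ✓  2277: Thu (+1)  … (61 more years) …
  2339: Wed (+1) ✓  2340: Fri (+2)  2341: Sat (+1)  2342: Sun (+1)  2343: Mon (+1)
  2344: Wed (+2) ✓  2345: Thu (+1)  2346: Fri (+1)  2347: Sat (+1)  2348: Mon (+2)
  2349: Tue (+1)  2350: Wed (+1) ✓  2351: Thu (+1)  2352: Sat (+2)
Wednesday years: 2265, 2271, 2276, 2282, 2293, 2299, 2305, 2311, 2316, 2322, 2333, 2339, 2344, 2350 — 14 in total.

14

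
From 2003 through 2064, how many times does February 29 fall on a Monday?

Leap years in 2003–2064: 16 of them.
Feb 29 weekday advances by 5 (mod 7) from one leap year to the next four years later (or differs when a century non-leap intervenes).
Leap-day weekdays: 2004:Sun 2008:Fri 2012:Wed 2016:Mon✓ 2020:Sat 2024:Thu 2028:Tue 2032:Sun 2036:Fri 2040:Wed 2044:Mon✓ 2048:Sat 2052:Thu 2056:Tue 2060:Sun 2064:Fri
Monday: 2016, 2044 → 2.

2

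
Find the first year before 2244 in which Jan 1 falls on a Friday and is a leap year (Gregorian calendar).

2236

Jan 1 advances by 2 weekdays after a leap year and by 1 after a common year.
2244: Jan 1 is Monday (leap).
2243: Sunday
2242: Saturday
2241: Friday
2240: Wednesday (leap)
2239: Tuesday
2238: Monday
2237: Sunday
2236: Friday (leap)
2236 begins on a Friday and is a leap year.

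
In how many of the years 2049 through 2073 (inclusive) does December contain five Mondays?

December has 31 days; it has five Mondays when Monday falls among the first (month-length − 28) days — i.e. when December 1 is one of Monday/Sunday/Saturday.
December 1 by year: 2049:Wed 2050:Thu 2051:Fri 2052:Sun✓ 2053:Mon✓ 2054:Tue 2055:Wed 2056:Fri 2057:Sat✓ 2058:Sun✓ 2059:Mon✓ 2060:Wed 2061:Thu 2062:Fri 2063:Sat✓ 2064:Mon✓ 2065:Tue 2066:Wed 2067:Thu 2068:Sat✓ 2069:Sun✓ 2070:Mon✓ 2071:Tue 2072:Thu 2073:Fri
Years with five Mondays: 2052, 2053, 2057, 2058, 2059, 2063, 2064, 2068, 2069, 2070 → 10.

10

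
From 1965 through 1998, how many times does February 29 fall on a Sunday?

Leap years in 1965–1998: 8 of them.
Feb 29 weekday advances by 5 (mod 7) from one leap year to the next four years later (or differs when a century non-leap intervenes).
Leap-day weekdays: 1968:Thu 1972:Tue 1976:Sun✓ 1980:Fri 1984:Wed 1988:Mon 1992:Sat 1996:Thu
Sunday: 1976 → 1.

1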